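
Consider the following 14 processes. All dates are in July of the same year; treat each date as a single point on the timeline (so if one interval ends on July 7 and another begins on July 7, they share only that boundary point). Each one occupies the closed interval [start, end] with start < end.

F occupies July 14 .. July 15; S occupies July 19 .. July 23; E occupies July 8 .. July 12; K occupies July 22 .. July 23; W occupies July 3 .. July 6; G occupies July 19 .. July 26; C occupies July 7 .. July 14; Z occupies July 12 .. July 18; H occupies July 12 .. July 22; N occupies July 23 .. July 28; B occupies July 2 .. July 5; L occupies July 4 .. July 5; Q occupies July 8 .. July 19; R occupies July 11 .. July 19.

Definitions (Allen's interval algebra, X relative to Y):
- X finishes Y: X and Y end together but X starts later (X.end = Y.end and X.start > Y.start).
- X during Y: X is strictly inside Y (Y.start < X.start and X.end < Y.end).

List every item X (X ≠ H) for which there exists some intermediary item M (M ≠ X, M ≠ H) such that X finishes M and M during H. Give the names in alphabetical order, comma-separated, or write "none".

Target H = [July 12, July 22].
Intermediaries M with M during H: F.
Via F — items with X finishes F: none.
Union: none.

none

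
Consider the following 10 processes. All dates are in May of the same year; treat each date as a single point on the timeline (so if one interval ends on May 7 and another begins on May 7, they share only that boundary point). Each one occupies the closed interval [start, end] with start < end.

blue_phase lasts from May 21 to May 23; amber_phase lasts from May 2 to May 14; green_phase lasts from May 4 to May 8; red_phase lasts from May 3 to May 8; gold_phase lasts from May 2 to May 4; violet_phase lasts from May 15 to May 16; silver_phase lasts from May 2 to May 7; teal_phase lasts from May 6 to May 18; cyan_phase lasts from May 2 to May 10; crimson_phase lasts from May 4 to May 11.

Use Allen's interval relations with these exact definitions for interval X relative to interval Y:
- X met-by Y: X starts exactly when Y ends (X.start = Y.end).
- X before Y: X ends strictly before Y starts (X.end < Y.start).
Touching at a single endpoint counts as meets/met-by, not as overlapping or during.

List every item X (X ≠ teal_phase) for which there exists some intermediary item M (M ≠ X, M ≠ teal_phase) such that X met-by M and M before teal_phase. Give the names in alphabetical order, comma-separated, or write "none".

crimson_phase, green_phase

Target teal_phase = [May 6, May 18].
Intermediaries M with M before teal_phase: gold_phase.
Via gold_phase — items with X met-by gold_phase: crimson_phase, green_phase.
Union: crimson_phase, green_phase.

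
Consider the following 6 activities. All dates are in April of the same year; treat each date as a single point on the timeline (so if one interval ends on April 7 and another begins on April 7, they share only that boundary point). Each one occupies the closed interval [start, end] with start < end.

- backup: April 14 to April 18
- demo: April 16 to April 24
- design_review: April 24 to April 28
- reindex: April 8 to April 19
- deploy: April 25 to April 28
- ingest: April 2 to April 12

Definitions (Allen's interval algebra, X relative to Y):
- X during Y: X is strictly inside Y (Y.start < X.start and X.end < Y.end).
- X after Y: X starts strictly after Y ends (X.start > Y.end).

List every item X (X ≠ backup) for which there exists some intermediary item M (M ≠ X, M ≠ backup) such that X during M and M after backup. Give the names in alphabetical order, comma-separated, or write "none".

Target backup = [April 14, April 18].
Intermediaries M with M after backup: deploy, design_review.
Via deploy — items with X during deploy: none.
Via design_review — items with X during design_review: none.
Union: none.

none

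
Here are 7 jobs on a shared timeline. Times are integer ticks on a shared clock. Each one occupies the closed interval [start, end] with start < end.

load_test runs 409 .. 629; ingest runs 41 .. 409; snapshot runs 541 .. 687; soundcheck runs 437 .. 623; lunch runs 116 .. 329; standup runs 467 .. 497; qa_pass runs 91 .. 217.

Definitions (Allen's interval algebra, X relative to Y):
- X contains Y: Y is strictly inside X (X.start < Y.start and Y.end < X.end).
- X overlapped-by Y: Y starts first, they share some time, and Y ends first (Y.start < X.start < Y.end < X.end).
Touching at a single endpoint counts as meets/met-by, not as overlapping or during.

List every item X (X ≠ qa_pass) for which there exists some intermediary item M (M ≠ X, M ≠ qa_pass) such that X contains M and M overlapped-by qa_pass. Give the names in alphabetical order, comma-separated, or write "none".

ingest

Target qa_pass = [91, 217].
Intermediaries M with M overlapped-by qa_pass: lunch.
Via lunch — items with X contains lunch: ingest.
Union: ingest.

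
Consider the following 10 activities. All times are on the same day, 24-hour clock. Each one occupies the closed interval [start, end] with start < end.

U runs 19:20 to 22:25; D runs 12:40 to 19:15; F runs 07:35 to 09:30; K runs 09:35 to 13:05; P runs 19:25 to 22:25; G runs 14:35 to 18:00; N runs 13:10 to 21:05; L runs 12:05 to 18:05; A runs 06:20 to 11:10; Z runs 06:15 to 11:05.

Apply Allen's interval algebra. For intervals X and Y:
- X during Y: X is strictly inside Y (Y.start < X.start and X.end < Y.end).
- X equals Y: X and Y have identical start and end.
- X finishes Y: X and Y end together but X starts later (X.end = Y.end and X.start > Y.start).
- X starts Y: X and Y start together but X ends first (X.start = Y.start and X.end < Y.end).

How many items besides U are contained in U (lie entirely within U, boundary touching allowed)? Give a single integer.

Target U = [19:20, 22:25].
A [06:20, 11:10] → before → no.
D [12:40, 19:15] → before → no.
F [07:35, 09:30] → before → no.
G [14:35, 18:00] → before → no.
K [09:35, 13:05] → before → no.
L [12:05, 18:05] → before → no.
N [13:10, 21:05] → overlaps → no.
P [19:25, 22:25] → finishes → counts.
Z [06:15, 11:05] → before → no.
Total: 1.

1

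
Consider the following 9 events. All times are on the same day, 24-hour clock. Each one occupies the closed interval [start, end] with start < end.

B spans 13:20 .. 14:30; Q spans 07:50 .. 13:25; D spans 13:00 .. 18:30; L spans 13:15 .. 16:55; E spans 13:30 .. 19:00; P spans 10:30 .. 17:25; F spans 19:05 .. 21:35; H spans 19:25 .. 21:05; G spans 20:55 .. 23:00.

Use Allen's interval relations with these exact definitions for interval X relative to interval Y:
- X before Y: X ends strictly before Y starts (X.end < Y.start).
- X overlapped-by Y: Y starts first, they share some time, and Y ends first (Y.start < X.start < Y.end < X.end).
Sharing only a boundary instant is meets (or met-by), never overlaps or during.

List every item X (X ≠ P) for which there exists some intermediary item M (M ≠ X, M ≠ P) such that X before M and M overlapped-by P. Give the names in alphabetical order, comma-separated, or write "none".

Target P = [10:30, 17:25].
Intermediaries M with M overlapped-by P: D, E.
Via D — items with X before D: none.
Via E — items with X before E: Q.
Union: Q.

Q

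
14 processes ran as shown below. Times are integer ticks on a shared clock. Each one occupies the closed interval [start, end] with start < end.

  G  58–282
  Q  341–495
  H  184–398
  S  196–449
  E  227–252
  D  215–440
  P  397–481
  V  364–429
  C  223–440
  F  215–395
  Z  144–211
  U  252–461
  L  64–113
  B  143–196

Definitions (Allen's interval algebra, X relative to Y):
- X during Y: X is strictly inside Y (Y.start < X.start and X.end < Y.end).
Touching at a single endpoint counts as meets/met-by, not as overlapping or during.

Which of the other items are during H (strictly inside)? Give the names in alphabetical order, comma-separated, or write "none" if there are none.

E, F

Target H = [184, 398].
B [143, 196] → overlaps → no.
C [223, 440] → overlapped-by → no.
D [215, 440] → overlapped-by → no.
E [227, 252] → during → yes.
F [215, 395] → during → yes.
G [58, 282] → overlaps → no.
L [64, 113] → before → no.
P [397, 481] → overlapped-by → no.
Q [341, 495] → overlapped-by → no.
S [196, 449] → overlapped-by → no.
U [252, 461] → overlapped-by → no.
V [364, 429] → overlapped-by → no.
Z [144, 211] → overlaps → no.
Result: E, F.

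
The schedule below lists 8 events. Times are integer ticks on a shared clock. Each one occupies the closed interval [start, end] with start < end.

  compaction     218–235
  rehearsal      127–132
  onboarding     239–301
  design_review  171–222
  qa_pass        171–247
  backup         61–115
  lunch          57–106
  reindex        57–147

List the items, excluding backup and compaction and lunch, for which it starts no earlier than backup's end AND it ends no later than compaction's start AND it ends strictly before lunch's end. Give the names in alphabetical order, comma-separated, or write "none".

none

Conditions: its start is no earlier than backup's end (X.start >= 115) AND its end is no later than compaction's start (X.end <= 218) AND its end is strictly before lunch's end (X.end < 106).
design_review: start 171 >= 115? ✓; end 222 <= 218? ✗; end 222 < 106? ✗ → no.
onboarding: start 239 >= 115? ✓; end 301 <= 218? ✗; end 301 < 106? ✗ → no.
qa_pass: start 171 >= 115? ✓; end 247 <= 218? ✗; end 247 < 106? ✗ → no.
rehearsal: start 127 >= 115? ✓; end 132 <= 218? ✓; end 132 < 106? ✗ → no.
reindex: start 57 >= 115? ✗; end 147 <= 218? ✓; end 147 < 106? ✗ → no.
Result: none.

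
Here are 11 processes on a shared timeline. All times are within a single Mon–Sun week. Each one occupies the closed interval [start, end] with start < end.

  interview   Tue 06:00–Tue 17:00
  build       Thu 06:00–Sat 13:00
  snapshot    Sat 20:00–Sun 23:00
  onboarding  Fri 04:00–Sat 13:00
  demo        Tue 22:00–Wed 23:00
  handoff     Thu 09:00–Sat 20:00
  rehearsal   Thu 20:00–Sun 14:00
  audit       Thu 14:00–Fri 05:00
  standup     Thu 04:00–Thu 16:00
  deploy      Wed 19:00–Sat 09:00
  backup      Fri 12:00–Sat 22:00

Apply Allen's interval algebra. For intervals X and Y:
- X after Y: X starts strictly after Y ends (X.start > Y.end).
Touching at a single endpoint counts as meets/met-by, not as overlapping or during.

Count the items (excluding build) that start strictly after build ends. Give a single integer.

1

Target build = [Thu 06:00, Sat 13:00].
audit [Thu 14:00, Fri 05:00] → during → no.
backup [Fri 12:00, Sat 22:00] → overlapped-by → no.
demo [Tue 22:00, Wed 23:00] → before → no.
deploy [Wed 19:00, Sat 09:00] → overlaps → no.
handoff [Thu 09:00, Sat 20:00] → overlapped-by → no.
interview [Tue 06:00, Tue 17:00] → before → no.
onboarding [Fri 04:00, Sat 13:00] → finishes → no.
rehearsal [Thu 20:00, Sun 14:00] → overlapped-by → no.
snapshot [Sat 20:00, Sun 23:00] → after → counts.
standup [Thu 04:00, Thu 16:00] → overlaps → no.
Total: 1.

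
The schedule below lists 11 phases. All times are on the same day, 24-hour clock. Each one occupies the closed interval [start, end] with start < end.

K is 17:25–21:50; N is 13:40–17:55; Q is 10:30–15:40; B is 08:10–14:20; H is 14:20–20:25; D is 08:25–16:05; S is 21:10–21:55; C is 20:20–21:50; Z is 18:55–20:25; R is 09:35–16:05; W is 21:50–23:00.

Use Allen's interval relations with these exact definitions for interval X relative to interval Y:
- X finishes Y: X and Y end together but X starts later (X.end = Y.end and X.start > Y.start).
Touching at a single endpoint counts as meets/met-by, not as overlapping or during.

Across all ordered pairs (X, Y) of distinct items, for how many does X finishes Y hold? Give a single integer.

3

Checking all 110 ordered pairs for relation 'finishes'; matching pairs in alphabetical order:
(C, K): C finishes K ✓
(R, D): R finishes D ✓
(Z, H): Z finishes H ✓
Count: 3.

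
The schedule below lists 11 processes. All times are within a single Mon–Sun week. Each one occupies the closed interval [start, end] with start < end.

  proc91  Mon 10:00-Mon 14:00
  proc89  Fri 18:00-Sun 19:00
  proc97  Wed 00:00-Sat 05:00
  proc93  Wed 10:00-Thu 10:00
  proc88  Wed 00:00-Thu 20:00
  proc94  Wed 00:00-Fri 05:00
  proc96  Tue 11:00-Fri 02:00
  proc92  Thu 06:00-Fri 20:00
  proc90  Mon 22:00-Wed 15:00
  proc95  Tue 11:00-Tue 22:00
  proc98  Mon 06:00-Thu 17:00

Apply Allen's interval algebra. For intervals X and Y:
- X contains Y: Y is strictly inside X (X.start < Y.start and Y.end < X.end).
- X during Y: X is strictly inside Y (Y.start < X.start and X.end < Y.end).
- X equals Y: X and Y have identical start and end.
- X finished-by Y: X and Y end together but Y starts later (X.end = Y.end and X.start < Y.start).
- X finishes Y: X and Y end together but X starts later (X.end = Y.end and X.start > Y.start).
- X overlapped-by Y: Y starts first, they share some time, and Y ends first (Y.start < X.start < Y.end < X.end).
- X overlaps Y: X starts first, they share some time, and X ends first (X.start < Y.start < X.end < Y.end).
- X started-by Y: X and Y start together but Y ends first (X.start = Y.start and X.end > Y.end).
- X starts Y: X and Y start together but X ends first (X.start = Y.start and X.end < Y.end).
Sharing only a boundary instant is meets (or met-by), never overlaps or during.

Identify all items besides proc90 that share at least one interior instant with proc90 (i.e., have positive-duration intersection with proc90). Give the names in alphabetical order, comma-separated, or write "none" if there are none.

Target proc90 = [Mon 22:00, Wed 15:00].
proc88 [Wed 00:00, Thu 20:00] → overlapped-by → yes.
proc89 [Fri 18:00, Sun 19:00] → after → no.
proc91 [Mon 10:00, Mon 14:00] → before → no.
proc92 [Thu 06:00, Fri 20:00] → after → no.
proc93 [Wed 10:00, Thu 10:00] → overlapped-by → yes.
proc94 [Wed 00:00, Fri 05:00] → overlapped-by → yes.
proc95 [Tue 11:00, Tue 22:00] → during → yes.
proc96 [Tue 11:00, Fri 02:00] → overlapped-by → yes.
proc97 [Wed 00:00, Sat 05:00] → overlapped-by → yes.
proc98 [Mon 06:00, Thu 17:00] → contains → yes.
Result: proc88, proc93, proc94, proc95, proc96, proc97, proc98.

proc88, proc93, proc94, proc95, proc96, proc97, proc98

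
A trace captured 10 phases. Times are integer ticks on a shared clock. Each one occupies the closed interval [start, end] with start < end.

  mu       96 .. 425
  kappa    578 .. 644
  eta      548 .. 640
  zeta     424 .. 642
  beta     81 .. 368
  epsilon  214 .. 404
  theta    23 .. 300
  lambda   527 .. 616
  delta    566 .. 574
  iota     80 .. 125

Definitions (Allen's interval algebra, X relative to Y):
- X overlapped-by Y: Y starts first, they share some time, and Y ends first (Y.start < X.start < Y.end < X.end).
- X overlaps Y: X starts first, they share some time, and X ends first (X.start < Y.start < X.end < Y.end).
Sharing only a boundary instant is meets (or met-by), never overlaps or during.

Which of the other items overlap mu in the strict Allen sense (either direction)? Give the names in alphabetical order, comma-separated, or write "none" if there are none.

beta, iota, theta, zeta

Target mu = [96, 425].
beta [81, 368] → overlaps → yes.
delta [566, 574] → after → no.
epsilon [214, 404] → during → no.
eta [548, 640] → after → no.
iota [80, 125] → overlaps → yes.
kappa [578, 644] → after → no.
lambda [527, 616] → after → no.
theta [23, 300] → overlaps → yes.
zeta [424, 642] → overlapped-by → yes.
Result: beta, iota, theta, zeta.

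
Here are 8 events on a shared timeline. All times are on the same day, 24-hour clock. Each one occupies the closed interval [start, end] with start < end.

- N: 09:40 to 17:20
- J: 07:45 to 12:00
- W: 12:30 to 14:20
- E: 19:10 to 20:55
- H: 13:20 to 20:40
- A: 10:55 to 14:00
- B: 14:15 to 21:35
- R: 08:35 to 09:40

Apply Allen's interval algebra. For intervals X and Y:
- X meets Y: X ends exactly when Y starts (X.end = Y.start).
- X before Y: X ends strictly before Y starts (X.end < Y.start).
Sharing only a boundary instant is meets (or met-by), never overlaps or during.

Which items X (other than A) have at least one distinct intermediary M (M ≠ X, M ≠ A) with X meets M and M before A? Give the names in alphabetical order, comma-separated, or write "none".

none

Target A = [10:55, 14:00].
Intermediaries M with M before A: R.
Via R — items with X meets R: none.
Union: none.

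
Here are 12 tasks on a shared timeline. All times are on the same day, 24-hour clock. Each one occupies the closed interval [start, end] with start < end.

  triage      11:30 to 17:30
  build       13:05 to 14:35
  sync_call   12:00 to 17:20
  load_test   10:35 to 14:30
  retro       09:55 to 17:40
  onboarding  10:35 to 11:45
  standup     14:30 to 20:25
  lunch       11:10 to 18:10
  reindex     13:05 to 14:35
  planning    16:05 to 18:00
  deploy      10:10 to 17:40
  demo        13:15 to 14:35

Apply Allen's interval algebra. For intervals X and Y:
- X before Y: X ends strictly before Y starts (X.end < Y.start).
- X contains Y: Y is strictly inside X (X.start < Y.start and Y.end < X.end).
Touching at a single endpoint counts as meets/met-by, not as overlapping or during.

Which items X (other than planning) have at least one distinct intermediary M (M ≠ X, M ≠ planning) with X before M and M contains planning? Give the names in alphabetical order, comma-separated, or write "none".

onboarding

Target planning = [16:05, 18:00].
Intermediaries M with M contains planning: lunch, standup.
Via lunch — items with X before lunch: none.
Via standup — items with X before standup: onboarding.
Union: onboarding.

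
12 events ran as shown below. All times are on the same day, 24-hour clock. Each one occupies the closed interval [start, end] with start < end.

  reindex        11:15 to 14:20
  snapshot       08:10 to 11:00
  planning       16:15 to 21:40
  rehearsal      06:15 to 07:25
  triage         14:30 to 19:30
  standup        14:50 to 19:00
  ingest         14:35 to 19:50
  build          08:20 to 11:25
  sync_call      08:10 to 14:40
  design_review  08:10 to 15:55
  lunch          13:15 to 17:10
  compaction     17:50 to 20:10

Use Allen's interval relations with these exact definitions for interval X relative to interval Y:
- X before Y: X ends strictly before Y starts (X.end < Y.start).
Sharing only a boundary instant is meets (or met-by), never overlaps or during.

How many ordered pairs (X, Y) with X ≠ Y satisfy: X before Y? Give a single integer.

35

Checking all 132 ordered pairs for relation 'before'; matching pairs in alphabetical order:
(build, compaction): build before compaction ✓
(build, ingest): build before ingest ✓
(build, lunch): build before lunch ✓
(build, planning): build before planning ✓
(build, standup): build before standup ✓
(build, triage): build before triage ✓
(design_review, compaction): design_review before compaction ✓
(design_review, planning): design_review before planning ✓
(lunch, compaction): lunch before compaction ✓
(rehearsal, build): rehearsal before build ✓
(rehearsal, compaction): rehearsal before compaction ✓
(rehearsal, design_review): rehearsal before design_review ✓
(rehearsal, ingest): rehearsal before ingest ✓
(rehearsal, lunch): rehearsal before lunch ✓
(rehearsal, planning): rehearsal before planning ✓
(rehearsal, reindex): rehearsal before reindex ✓
(rehearsal, snapshot): rehearsal before snapshot ✓
(rehearsal, standup): rehearsal before standup ✓
(rehearsal, sync_call): rehearsal before sync_call ✓
(rehearsal, triage): rehearsal before triage ✓
(reindex, compaction): reindex before compaction ✓
(reindex, ingest): reindex before ingest ✓
(reindex, planning): reindex before planning ✓
(reindex, standup): reindex before standup ✓
... plus 11 further pairs not listed.
Count: 35.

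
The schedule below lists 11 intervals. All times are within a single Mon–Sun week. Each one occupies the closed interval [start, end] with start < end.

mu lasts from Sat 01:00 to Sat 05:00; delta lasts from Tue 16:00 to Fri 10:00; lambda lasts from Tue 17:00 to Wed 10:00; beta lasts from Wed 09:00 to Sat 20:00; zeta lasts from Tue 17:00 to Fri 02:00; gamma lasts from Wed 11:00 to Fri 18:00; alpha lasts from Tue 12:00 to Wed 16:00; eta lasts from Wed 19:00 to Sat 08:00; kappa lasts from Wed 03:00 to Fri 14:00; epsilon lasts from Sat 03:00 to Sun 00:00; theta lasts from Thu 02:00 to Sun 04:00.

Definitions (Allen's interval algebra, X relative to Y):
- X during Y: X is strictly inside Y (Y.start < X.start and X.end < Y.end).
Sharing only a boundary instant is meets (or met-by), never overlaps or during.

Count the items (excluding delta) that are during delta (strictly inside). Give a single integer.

2

Target delta = [Tue 16:00, Fri 10:00].
alpha [Tue 12:00, Wed 16:00] → overlaps → no.
beta [Wed 09:00, Sat 20:00] → overlapped-by → no.
epsilon [Sat 03:00, Sun 00:00] → after → no.
eta [Wed 19:00, Sat 08:00] → overlapped-by → no.
gamma [Wed 11:00, Fri 18:00] → overlapped-by → no.
kappa [Wed 03:00, Fri 14:00] → overlapped-by → no.
lambda [Tue 17:00, Wed 10:00] → during → counts.
mu [Sat 01:00, Sat 05:00] → after → no.
theta [Thu 02:00, Sun 04:00] → overlapped-by → no.
zeta [Tue 17:00, Fri 02:00] → during → counts.
Total: 2.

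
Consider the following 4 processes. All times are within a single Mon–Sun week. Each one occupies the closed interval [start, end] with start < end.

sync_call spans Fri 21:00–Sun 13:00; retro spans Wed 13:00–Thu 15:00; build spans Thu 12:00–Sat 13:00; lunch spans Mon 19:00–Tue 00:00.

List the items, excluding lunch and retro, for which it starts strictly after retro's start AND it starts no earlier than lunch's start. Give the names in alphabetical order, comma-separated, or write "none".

Conditions: its start is strictly after retro's start (X.start > Wed 13:00) AND its start is no earlier than lunch's start (X.start >= Mon 19:00).
build: start Thu 12:00 > Wed 13:00? ✓; start Thu 12:00 >= Mon 19:00? ✓ → yes.
sync_call: start Fri 21:00 > Wed 13:00? ✓; start Fri 21:00 >= Mon 19:00? ✓ → yes.
Result: build, sync_call.

build, sync_call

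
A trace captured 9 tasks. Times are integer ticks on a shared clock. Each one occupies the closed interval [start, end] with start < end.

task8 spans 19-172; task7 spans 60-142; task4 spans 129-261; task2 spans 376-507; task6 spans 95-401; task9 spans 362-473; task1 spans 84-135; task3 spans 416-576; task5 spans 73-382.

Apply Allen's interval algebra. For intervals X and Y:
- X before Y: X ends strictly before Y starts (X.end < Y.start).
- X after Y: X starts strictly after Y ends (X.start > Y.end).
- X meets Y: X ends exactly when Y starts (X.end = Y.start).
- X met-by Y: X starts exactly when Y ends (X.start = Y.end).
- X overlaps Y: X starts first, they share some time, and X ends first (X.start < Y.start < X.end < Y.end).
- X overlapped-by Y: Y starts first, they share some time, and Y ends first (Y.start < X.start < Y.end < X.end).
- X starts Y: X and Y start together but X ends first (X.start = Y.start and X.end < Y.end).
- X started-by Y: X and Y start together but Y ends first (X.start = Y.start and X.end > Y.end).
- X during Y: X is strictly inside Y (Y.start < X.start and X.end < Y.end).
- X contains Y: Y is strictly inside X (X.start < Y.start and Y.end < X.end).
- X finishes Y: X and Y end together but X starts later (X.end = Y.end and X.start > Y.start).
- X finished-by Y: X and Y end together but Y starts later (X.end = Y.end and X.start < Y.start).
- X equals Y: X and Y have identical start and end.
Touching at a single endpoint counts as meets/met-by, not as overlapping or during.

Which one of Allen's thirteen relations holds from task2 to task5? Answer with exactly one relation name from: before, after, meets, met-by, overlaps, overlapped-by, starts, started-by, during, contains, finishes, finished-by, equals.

overlapped-by

task2 = [376, 507]; task5 = [73, 382].
Compare endpoints: task2.start > task5.start, task2.start < task5.end, task2.end > task5.start, task2.end > task5.end.
That pattern is 'overlapped-by'.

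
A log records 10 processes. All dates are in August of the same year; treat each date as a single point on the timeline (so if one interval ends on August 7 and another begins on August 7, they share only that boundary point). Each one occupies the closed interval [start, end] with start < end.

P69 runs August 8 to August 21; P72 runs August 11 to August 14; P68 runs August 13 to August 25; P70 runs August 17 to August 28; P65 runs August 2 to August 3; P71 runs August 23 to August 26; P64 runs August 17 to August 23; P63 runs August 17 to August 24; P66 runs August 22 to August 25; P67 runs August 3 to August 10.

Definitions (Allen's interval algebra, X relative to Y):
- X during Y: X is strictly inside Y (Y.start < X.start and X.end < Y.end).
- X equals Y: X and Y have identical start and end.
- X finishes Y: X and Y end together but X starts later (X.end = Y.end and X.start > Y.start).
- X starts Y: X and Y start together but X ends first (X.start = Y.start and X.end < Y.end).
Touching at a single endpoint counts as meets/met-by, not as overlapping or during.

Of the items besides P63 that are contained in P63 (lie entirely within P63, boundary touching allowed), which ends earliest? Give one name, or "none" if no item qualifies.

Target P63 = [August 17, August 24].
P64 [August 17, August 23] → starts → candidate.
P65 [August 2, August 3] → before → excluded.
P66 [August 22, August 25] → overlapped-by → excluded.
P67 [August 3, August 10] → before → excluded.
P68 [August 13, August 25] → contains → excluded.
P69 [August 8, August 21] → overlaps → excluded.
P70 [August 17, August 28] → started-by → excluded.
P71 [August 23, August 26] → overlapped-by → excluded.
P72 [August 11, August 14] → before → excluded.
Among candidates, earliest end is August 23 → P64.

P64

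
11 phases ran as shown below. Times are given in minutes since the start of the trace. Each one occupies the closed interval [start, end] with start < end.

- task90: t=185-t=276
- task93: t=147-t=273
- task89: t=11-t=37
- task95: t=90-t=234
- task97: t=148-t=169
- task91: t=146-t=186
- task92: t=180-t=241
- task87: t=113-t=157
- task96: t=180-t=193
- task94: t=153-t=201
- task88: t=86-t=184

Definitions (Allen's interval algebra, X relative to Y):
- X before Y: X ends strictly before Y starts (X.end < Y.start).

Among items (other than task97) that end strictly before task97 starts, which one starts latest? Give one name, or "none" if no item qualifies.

task89

Target task97 = [t=148, t=169].
task87 [t=113, t=157] → overlaps → excluded.
task88 [t=86, t=184] → contains → excluded.
task89 [t=11, t=37] → before → candidate.
task90 [t=185, t=276] → after → excluded.
task91 [t=146, t=186] → contains → excluded.
task92 [t=180, t=241] → after → excluded.
task93 [t=147, t=273] → contains → excluded.
task94 [t=153, t=201] → overlapped-by → excluded.
task95 [t=90, t=234] → contains → excluded.
task96 [t=180, t=193] → after → excluded.
Among candidates, latest start is t=11 → task89.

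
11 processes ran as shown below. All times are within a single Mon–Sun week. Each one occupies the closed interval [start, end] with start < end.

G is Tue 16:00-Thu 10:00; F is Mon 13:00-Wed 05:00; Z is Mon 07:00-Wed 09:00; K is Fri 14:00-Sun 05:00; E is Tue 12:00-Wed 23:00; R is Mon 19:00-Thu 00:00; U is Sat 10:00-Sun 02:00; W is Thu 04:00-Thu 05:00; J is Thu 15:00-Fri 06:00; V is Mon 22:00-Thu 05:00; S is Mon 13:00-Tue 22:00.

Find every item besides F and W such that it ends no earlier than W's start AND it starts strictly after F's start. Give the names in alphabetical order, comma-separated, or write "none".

G, J, K, U, V

Conditions: its end is no earlier than W's start (X.end >= Thu 04:00) AND its start is strictly after F's start (X.start > Mon 13:00).
E: end Wed 23:00 >= Thu 04:00? ✗; start Tue 12:00 > Mon 13:00? ✓ → no.
G: end Thu 10:00 >= Thu 04:00? ✓; start Tue 16:00 > Mon 13:00? ✓ → yes.
J: end Fri 06:00 >= Thu 04:00? ✓; start Thu 15:00 > Mon 13:00? ✓ → yes.
K: end Sun 05:00 >= Thu 04:00? ✓; start Fri 14:00 > Mon 13:00? ✓ → yes.
R: end Thu 00:00 >= Thu 04:00? ✗; start Mon 19:00 > Mon 13:00? ✓ → no.
S: end Tue 22:00 >= Thu 04:00? ✗; start Mon 13:00 > Mon 13:00? ✗ → no.
U: end Sun 02:00 >= Thu 04:00? ✓; start Sat 10:00 > Mon 13:00? ✓ → yes.
V: end Thu 05:00 >= Thu 04:00? ✓; start Mon 22:00 > Mon 13:00? ✓ → yes.
Z: end Wed 09:00 >= Thu 04:00? ✗; start Mon 07:00 > Mon 13:00? ✗ → no.
Result: G, J, K, U, V.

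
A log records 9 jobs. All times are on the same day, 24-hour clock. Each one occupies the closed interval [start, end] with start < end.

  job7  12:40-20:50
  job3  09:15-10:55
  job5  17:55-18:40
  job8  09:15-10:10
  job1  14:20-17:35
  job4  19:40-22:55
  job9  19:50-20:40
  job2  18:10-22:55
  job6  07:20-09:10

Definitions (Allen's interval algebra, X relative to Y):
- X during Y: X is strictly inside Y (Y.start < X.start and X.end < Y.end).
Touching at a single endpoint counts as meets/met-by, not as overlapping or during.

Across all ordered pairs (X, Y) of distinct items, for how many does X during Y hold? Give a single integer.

5

Checking all 72 ordered pairs for relation 'during'; matching pairs in alphabetical order:
(job1, job7): job1 during job7 ✓
(job5, job7): job5 during job7 ✓
(job9, job2): job9 during job2 ✓
(job9, job4): job9 during job4 ✓
(job9, job7): job9 during job7 ✓
Count: 5.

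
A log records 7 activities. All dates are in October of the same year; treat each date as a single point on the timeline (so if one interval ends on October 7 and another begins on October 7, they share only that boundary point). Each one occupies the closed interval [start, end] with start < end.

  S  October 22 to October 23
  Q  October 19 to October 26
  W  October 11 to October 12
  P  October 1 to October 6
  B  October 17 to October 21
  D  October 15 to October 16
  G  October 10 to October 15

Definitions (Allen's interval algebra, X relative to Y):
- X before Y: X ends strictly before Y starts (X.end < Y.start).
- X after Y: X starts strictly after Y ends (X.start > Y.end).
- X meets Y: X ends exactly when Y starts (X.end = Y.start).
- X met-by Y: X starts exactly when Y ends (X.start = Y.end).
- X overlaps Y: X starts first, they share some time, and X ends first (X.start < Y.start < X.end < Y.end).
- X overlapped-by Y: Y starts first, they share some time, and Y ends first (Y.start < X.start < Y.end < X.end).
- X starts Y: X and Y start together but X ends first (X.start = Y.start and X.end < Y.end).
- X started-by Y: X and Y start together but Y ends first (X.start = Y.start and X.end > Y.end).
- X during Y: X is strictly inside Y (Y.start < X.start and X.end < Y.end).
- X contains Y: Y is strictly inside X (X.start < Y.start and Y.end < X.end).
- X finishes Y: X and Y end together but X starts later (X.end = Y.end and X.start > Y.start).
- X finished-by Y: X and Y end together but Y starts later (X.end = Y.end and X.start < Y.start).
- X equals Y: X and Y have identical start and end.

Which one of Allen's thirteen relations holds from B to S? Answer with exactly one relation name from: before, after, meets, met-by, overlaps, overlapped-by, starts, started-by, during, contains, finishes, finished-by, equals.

B = [October 17, October 21]; S = [October 22, October 23].
Compare endpoints: B.start < S.start, B.start < S.end, B.end < S.start, B.end < S.end.
That pattern is 'before'.

before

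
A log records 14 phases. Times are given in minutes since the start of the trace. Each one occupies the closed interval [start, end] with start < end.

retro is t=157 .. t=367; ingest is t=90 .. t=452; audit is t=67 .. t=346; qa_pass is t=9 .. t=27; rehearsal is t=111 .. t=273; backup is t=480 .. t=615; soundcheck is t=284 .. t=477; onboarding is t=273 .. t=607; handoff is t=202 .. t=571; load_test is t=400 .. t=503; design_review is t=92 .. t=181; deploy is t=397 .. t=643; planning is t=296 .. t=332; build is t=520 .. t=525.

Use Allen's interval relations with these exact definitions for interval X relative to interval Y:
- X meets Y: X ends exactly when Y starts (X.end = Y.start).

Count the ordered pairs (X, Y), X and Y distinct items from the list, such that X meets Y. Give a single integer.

1

Checking all 182 ordered pairs for relation 'meets'; matching pairs in alphabetical order:
(rehearsal, onboarding): rehearsal meets onboarding ✓
Count: 1.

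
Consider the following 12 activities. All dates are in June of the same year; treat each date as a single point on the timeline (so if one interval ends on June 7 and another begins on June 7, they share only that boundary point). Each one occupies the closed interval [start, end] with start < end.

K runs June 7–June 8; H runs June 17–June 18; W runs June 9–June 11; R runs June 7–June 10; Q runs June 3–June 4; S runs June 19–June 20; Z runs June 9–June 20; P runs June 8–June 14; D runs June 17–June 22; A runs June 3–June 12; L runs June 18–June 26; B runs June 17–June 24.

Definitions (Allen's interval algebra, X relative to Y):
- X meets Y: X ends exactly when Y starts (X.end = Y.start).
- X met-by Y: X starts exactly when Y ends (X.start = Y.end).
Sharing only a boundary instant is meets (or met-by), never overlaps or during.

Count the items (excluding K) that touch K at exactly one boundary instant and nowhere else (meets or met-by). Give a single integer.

Target K = [June 7, June 8].
A [June 3, June 12] → contains → no.
B [June 17, June 24] → after → no.
D [June 17, June 22] → after → no.
H [June 17, June 18] → after → no.
L [June 18, June 26] → after → no.
P [June 8, June 14] → met-by → counts.
Q [June 3, June 4] → before → no.
R [June 7, June 10] → started-by → no.
S [June 19, June 20] → after → no.
W [June 9, June 11] → after → no.
Z [June 9, June 20] → after → no.
Total: 1.

1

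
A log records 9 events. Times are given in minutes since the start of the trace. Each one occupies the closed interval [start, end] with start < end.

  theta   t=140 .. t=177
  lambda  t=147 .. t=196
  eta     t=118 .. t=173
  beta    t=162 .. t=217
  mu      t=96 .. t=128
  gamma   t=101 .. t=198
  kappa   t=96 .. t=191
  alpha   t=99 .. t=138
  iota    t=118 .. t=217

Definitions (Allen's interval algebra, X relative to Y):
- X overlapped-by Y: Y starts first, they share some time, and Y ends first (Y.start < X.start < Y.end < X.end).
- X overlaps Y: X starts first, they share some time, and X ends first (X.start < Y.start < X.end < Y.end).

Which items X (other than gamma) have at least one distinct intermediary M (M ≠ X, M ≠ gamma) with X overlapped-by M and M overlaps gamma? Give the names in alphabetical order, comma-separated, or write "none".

alpha, beta, eta, iota, lambda

Target gamma = [t=101, t=198].
Intermediaries M with M overlaps gamma: alpha, kappa, mu.
Via alpha — items with X overlapped-by alpha: eta, iota.
Via kappa — items with X overlapped-by kappa: beta, iota, lambda.
Via mu — items with X overlapped-by mu: alpha, eta, iota.
Union: alpha, beta, eta, iota, lambda.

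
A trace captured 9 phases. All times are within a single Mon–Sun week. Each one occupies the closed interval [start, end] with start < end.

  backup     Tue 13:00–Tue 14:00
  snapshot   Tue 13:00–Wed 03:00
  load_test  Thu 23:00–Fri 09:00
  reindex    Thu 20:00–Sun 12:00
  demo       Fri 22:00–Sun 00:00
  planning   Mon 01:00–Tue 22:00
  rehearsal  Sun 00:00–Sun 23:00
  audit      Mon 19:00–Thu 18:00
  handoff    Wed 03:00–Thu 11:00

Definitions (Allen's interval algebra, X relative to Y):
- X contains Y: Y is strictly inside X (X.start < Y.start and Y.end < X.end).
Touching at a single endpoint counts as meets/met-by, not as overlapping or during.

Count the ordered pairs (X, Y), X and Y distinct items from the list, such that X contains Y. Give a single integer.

Checking all 72 ordered pairs for relation 'contains'; matching pairs in alphabetical order:
(audit, backup): audit contains backup ✓
(audit, handoff): audit contains handoff ✓
(audit, snapshot): audit contains snapshot ✓
(planning, backup): planning contains backup ✓
(reindex, demo): reindex contains demo ✓
(reindex, load_test): reindex contains load_test ✓
Count: 6.

6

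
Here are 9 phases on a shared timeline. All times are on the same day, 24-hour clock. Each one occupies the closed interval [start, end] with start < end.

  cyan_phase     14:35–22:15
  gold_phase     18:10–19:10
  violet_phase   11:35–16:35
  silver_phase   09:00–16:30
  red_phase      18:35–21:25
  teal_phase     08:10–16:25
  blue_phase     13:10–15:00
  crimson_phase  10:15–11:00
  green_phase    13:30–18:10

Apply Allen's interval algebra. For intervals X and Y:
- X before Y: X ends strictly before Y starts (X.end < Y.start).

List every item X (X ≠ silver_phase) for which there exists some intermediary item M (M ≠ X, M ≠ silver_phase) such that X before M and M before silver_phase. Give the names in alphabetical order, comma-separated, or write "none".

Target silver_phase = [09:00, 16:30].
Intermediaries M with M before silver_phase: none.
Union: none.

none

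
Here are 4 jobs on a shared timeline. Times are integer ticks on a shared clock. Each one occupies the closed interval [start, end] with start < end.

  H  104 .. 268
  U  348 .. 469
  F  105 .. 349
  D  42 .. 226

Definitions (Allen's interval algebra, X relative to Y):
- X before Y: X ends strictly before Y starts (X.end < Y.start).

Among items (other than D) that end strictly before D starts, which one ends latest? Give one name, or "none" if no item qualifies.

none

Target D = [42, 226].
F [105, 349] → overlapped-by → excluded.
H [104, 268] → overlapped-by → excluded.
U [348, 469] → after → excluded.
No candidates → none.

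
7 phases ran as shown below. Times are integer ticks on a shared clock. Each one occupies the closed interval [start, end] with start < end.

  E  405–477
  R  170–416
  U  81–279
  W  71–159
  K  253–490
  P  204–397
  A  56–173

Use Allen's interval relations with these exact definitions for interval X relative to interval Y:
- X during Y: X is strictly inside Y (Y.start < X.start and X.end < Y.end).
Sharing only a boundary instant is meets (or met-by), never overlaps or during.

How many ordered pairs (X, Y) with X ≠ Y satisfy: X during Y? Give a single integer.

3

Checking all 42 ordered pairs for relation 'during'; matching pairs in alphabetical order:
(E, K): E during K ✓
(P, R): P during R ✓
(W, A): W during A ✓
Count: 3.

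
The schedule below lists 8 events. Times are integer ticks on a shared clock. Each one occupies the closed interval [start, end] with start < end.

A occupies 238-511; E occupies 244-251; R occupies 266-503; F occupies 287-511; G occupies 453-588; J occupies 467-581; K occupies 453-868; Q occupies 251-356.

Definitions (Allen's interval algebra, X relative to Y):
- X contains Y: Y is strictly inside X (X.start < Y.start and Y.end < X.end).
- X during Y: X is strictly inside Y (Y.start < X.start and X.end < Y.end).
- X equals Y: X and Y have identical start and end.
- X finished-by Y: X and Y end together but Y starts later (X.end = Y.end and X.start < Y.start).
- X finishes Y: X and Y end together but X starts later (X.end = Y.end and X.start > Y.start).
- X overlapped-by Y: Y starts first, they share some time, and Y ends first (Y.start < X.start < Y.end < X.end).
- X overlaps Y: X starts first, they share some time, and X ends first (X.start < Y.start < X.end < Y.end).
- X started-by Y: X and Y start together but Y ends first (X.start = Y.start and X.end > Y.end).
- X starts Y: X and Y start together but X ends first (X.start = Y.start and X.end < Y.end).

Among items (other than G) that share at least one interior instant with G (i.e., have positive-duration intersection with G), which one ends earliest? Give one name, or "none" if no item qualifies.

R

Target G = [453, 588].
A [238, 511] → overlaps → candidate.
E [244, 251] → before → excluded.
F [287, 511] → overlaps → candidate.
J [467, 581] → during → candidate.
K [453, 868] → started-by → candidate.
Q [251, 356] → before → excluded.
R [266, 503] → overlaps → candidate.
Among candidates, earliest end is 503 → R.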